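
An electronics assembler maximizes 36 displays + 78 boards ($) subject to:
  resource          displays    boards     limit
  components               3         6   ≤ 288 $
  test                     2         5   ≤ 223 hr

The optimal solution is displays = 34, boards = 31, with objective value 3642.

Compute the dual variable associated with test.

Both components and test are binding at x*.
From A_Bᵀ y = c: 3·y_components + 2·y_test = 36; 6·y_components + 5·y_test = 78.
Solving: y_components = 8, y_test = 6.
Shadow price of test = 6.

6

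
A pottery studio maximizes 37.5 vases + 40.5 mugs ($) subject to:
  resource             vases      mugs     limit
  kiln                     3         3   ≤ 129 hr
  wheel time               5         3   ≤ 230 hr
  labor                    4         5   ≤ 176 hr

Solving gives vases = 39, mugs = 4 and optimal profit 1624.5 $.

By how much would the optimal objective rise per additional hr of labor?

Binding: kiln and labor. Non-binding: wheel time (23 unused).
By complementary slackness, y = 0 for the non-binding constraint.
Dual feasibility on the basic columns requires 3·y_kiln + 4·y_labor = 37.5, 3·y_kiln + 5·y_labor = 40.5.
Solving: y_kiln = 8.5, y_labor = 3.
Shadow price of labor = 3.

3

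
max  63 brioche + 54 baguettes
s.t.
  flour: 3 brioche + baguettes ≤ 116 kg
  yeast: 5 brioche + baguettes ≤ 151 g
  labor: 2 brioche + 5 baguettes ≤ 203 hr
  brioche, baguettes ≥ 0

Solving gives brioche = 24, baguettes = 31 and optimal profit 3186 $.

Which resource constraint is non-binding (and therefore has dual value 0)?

flour: 103/116 (slack 13)
yeast: 151/151 (binding)
labor: 203/203 (binding)
By complementary slackness, a constraint with positive slack has shadow price 0 → flour.

flour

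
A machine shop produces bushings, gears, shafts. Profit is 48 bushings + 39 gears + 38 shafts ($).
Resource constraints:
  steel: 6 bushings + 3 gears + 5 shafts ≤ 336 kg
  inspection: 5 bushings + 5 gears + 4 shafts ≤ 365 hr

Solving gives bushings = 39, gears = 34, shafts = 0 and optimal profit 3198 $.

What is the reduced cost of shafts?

-1

Both steel and inspection are binding at x*.
The binding rows give the dual system: 6·y_steel + 5·y_inspection = 48 and 3·y_steel + 5·y_inspection = 39.
This yields shadow prices y_steel = 3, y_inspection = 6.
Reduced cost of shafts: c₃ − yᵀa₃ = 38 − (3·5 + 6·4) = 38 − 39 = -1.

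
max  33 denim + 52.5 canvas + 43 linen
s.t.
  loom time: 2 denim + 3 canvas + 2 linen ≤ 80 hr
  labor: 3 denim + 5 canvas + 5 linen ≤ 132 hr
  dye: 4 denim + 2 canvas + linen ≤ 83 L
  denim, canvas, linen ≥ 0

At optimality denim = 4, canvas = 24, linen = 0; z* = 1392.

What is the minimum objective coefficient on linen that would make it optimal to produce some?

At the optimum: loom time uses 80 of 80 (binding); labor uses 132 of 132 (binding); dye uses 64 of 83 (slack = 19).
Slack constraints have shadow price 0 (complementary slackness).
Dual feasibility on the basic columns requires 2·y_loom time + 3·y_labor = 33, 3·y_loom time + 5·y_labor = 52.5.
Solving: y_loom time = 7.5, y_labor = 6.
linen enters the basis when its profit ≥ yᵀa₃ = 7.5·2 + 6·5 = 45.

45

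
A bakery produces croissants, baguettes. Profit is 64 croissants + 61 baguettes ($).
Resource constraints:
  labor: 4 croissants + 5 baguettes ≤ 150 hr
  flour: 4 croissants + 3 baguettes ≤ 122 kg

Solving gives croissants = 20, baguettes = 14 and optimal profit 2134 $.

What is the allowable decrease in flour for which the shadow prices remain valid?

32

Binding constraints: labor, flour. The basis is B = [[4,5],[4,3]] with det -8.
Per unit decrease in flour, x* moves by d = (-0.625, 0.5).
The basis stays optimal until croissants reaches 0; allowable decrease = 32 kg.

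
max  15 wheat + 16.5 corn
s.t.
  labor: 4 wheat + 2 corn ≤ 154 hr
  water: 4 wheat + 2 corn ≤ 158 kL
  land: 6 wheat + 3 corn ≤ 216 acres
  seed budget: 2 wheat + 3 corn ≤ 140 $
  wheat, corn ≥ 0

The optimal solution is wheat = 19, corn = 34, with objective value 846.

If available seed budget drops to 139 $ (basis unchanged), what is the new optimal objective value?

Binding: land and seed budget. Non-binding: labor (10 unused), water (14 unused).
Since labor, water are not tight, their duals are 0.
The binding rows give the dual system: 6·y_land + 2·y_seed budget = 15 and 3·y_land + 3·y_seed budget = 16.5.
This yields shadow prices y_land = 1, y_seed budget = 4.5.
Δz = y_seed budget·Δb = 4.5 × (-1) = -4.5, so new z* = 846 − 4.5 = 841.5.

841.5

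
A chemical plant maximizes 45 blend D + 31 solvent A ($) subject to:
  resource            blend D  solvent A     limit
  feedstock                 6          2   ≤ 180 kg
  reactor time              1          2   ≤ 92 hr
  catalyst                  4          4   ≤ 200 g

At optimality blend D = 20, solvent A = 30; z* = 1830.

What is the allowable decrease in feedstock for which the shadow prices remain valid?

Binding constraints: feedstock, catalyst. The basis is B = [[6,2],[4,4]] with det 16.
Per unit decrease in feedstock, x* moves by d = (-0.25, 0.25).
The basis stays optimal until reactor time becomes binding; allowable decrease = 48 kg.

48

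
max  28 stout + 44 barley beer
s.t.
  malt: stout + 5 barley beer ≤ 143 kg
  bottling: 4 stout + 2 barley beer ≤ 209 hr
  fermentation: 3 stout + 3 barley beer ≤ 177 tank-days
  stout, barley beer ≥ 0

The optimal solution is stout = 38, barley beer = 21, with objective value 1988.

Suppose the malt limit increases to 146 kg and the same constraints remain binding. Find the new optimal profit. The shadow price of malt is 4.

2000

Δb = 3, so new z* = 1988 + (4)·(3) = 1988 + 12 = 2000.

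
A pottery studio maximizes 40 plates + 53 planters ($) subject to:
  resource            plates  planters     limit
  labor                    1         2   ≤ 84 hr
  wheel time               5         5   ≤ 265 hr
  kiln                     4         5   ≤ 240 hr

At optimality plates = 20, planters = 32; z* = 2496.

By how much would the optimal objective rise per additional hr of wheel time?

At the optimum: labor uses 84 of 84 (binding); wheel time uses 260 of 265 (slack = 5); kiln uses 240 of 240 (binding).
By complementary slackness, y = 0 for the non-binding constraint.
From A_Bᵀ y = c: 1·y_labor + 4·y_kiln = 40; 2·y_labor + 5·y_kiln = 53.
This yields shadow prices y_labor = 4, y_kiln = 9.
Shadow price of wheel time = 0.

0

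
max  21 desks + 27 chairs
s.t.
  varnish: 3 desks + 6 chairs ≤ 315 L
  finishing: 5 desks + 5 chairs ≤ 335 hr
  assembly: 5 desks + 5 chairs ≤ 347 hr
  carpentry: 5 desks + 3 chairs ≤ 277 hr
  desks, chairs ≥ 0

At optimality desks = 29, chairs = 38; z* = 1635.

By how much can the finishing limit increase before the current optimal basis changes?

12

Binding constraints: varnish, finishing. The basis is B = [[3,6],[5,5]] with det -15.
Per unit increase in finishing, x* moves by d = (0.4, -0.2).
The basis stays optimal until assembly becomes binding; allowable increase = 12 hr.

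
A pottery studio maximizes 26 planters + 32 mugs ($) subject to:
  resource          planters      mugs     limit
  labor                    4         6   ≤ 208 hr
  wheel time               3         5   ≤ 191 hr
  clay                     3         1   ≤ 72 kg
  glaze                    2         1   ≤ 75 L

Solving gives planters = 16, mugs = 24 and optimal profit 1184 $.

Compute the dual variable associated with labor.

5

Check each constraint at x*: labor 208/208 (tight); wheel time 168/191 (slack 23); clay 72/72 (tight); glaze 56/75 (slack 19).
Since wheel time, glaze are not tight, their duals are 0.
From A_Bᵀ y = c: 4·y_labor + 3·y_clay = 26; 6·y_labor + 1·y_clay = 32.
Solving: y_labor = 5, y_clay = 2.
Shadow price of labor = 5.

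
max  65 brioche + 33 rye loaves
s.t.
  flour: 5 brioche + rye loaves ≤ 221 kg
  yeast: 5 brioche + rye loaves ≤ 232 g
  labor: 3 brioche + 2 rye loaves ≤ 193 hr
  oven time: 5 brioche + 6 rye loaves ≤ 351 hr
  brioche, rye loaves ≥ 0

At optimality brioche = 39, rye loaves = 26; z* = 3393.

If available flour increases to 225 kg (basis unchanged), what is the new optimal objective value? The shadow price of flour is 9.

Δb = 4, so new z* = 3393 + (9)·(4) = 3393 + 36 = 3429.

3429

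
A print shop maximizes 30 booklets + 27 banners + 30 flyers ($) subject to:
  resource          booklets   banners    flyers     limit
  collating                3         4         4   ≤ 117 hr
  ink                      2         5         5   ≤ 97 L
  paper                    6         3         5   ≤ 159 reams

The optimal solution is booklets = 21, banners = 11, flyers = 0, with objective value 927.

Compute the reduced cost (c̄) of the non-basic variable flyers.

At the optimum: collating uses 107 of 117 (slack = 10); ink uses 97 of 97 (binding); paper uses 159 of 159 (binding).
Slack constraints have shadow price 0 (complementary slackness).
Dual feasibility on the basic columns requires 2·y_ink + 6·y_paper = 30, 5·y_ink + 3·y_paper = 27.
Solving: y_ink = 3, y_paper = 4.
Reduced cost of flyers: c₃ − yᵀa₃ = 30 − (3·5 + 4·5) = 30 − 35 = -5.

-5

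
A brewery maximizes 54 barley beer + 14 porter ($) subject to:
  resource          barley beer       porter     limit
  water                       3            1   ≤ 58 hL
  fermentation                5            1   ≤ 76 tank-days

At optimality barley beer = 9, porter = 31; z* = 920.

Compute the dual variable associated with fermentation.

6

At the optimum: water uses 58 of 58 (binding); fermentation uses 76 of 76 (binding).
From A_Bᵀ y = c: 3·y_water + 5·y_fermentation = 54; 1·y_water + 1·y_fermentation = 14.
→ y_water = 8 and y_fermentation = 6.
Shadow price of fermentation = 6.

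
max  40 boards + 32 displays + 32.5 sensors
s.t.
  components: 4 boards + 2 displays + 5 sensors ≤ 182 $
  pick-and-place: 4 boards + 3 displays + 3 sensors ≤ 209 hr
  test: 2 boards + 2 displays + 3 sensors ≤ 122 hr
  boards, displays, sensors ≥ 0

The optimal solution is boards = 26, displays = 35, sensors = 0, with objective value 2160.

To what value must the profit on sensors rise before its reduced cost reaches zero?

36

Check each constraint at x*: components 174/182 (slack 8); pick-and-place 209/209 (tight); test 122/122 (tight).
By complementary slackness, y = 0 for the non-binding constraint.
The binding rows give the dual system: 4·y_pick-and-place + 2·y_test = 40 and 3·y_pick-and-place + 2·y_test = 32.
→ y_pick-and-place = 8 and y_test = 4.
sensors enters the basis when its profit ≥ yᵀa₃ = 8·3 + 4·3 = 36.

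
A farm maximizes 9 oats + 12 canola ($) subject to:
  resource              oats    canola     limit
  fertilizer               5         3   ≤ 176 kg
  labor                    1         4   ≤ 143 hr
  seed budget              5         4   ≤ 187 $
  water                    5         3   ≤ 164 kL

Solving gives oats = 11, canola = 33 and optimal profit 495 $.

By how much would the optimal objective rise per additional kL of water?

0

Check each constraint at x*: fertilizer 154/176 (slack 22); labor 143/143 (tight); seed budget 187/187 (tight); water 154/164 (slack 10).
Slack constraints have shadow price 0 (complementary slackness).
Dual feasibility on the basic columns requires 1·y_labor + 5·y_seed budget = 9, 4·y_labor + 4·y_seed budget = 12.
This yields shadow prices y_labor = 1.5, y_seed budget = 1.5.
Shadow price of water = 0.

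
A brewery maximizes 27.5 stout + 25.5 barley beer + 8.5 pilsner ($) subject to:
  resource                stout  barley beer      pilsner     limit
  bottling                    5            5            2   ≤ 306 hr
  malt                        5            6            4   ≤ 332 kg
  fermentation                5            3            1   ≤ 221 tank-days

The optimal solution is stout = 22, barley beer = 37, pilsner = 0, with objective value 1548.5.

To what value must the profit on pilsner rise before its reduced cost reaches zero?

At the optimum: bottling uses 295 of 306 (slack = 11); malt uses 332 of 332 (binding); fermentation uses 221 of 221 (binding).
By complementary slackness, y = 0 for the non-binding constraint.
From A_Bᵀ y = c: 5·y_malt + 5·y_fermentation = 27.5; 6·y_malt + 3·y_fermentation = 25.5.
Solving: y_malt = 3, y_fermentation = 2.5.
pilsner enters the basis when its profit ≥ yᵀa₃ = 3·4 + 2.5·1 = 14.5.

14.5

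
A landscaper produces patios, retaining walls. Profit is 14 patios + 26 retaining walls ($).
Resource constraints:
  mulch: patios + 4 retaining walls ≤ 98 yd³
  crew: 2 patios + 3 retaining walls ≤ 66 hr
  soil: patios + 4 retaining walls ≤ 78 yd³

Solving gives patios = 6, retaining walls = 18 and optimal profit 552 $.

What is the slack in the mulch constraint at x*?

mulch used = 1·6 + 4·18 = 78; slack = 98 − 78 = 20.

20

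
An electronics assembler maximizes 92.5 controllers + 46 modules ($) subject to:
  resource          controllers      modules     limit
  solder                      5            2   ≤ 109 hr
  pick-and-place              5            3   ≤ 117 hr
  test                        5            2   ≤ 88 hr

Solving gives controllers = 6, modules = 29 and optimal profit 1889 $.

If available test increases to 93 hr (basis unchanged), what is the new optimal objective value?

1936.5

At the optimum: solder uses 88 of 109 (slack = 21); pick-and-place uses 117 of 117 (binding); test uses 88 of 88 (binding).
Since solder is not tight, its dual is 0.
From A_Bᵀ y = c: 5·y_pick-and-place + 5·y_test = 92.5; 3·y_pick-and-place + 2·y_test = 46.
Solving: y_pick-and-place = 9, y_test = 9.5.
Δz = y_test·Δb = 9.5 × (5) = 47.5, so new z* = 1889 + 47.5 = 1936.5.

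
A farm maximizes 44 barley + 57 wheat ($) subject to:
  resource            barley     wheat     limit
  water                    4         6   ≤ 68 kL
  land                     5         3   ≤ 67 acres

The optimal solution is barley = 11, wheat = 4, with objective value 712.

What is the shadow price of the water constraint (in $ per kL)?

At the optimum: water uses 68 of 68 (binding); land uses 67 of 67 (binding).
Dual feasibility on the basic columns requires 4·y_water + 5·y_land = 44, 6·y_water + 3·y_land = 57.
→ y_water = 8.5 and y_land = 2.
Shadow price of water = 8.5.

8.5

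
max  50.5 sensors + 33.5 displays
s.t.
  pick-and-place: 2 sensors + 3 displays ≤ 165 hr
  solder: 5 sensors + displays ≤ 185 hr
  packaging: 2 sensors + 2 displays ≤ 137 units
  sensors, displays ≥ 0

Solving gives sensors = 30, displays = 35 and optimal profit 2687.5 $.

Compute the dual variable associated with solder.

Check each constraint at x*: pick-and-place 165/165 (tight); solder 185/185 (tight); packaging 130/137 (slack 7).
Since packaging is not tight, its dual is 0.
The binding rows give the dual system: 2·y_pick-and-place + 5·y_solder = 50.5 and 3·y_pick-and-place + 1·y_solder = 33.5.
→ y_pick-and-place = 9 and y_solder = 6.5.
Shadow price of solder = 6.5.

6.5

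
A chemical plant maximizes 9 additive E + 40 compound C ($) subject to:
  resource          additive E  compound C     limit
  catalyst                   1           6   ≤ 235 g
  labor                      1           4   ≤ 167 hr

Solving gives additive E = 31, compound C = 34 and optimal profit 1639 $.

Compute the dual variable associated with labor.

Check each constraint at x*: catalyst 235/235 (tight); labor 167/167 (tight).
From A_Bᵀ y = c: 1·y_catalyst + 1·y_labor = 9; 6·y_catalyst + 4·y_labor = 40.
This yields shadow prices y_catalyst = 2, y_labor = 7.
Shadow price of labor = 7.

7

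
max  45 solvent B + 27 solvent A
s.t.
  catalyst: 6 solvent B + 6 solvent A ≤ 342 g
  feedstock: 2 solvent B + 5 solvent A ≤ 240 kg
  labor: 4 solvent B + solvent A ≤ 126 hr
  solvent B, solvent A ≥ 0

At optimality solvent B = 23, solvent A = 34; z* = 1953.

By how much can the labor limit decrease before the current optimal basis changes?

24

Binding constraints: catalyst, labor. The basis is B = [[6,6],[4,1]] with det -18.
Per unit decrease in labor, x* moves by d = (-0.3333, 0.3333).
The basis stays optimal until feedstock becomes binding; allowable decrease = 24 hr.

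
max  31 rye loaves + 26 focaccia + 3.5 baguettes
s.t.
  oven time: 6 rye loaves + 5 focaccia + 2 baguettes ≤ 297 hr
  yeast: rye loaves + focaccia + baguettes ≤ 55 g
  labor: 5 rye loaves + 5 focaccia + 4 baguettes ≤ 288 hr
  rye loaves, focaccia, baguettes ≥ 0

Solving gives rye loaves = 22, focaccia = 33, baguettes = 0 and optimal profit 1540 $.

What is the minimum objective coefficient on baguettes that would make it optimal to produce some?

At the optimum: oven time uses 297 of 297 (binding); yeast uses 55 of 55 (binding); labor uses 275 of 288 (slack = 13).
By complementary slackness, y = 0 for the non-binding constraint.
Dual feasibility on the basic columns requires 6·y_oven time + 1·y_yeast = 31, 5·y_oven time + 1·y_yeast = 26.
This yields shadow prices y_oven time = 5, y_yeast = 1.
baguettes enters the basis when its profit ≥ yᵀa₃ = 5·2 + 1·1 = 11.

11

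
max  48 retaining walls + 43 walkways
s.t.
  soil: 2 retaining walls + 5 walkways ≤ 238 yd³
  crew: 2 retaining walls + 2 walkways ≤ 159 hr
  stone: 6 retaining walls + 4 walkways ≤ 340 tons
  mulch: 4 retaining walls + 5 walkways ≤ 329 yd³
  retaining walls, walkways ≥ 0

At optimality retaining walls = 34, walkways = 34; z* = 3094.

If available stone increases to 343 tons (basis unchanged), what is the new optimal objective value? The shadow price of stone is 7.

Δb = 3, so new z* = 3094 + (7)·(3) = 3094 + 21 = 3115.

3115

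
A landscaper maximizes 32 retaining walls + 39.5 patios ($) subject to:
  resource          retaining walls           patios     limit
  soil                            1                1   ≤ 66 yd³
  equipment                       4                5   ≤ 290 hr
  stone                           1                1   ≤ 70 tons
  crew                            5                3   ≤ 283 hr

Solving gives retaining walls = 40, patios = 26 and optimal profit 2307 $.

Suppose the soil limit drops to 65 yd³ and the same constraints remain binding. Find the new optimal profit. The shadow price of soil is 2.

2305

Δb = -1, so new z* = 2307 + (2)·(-1) = 2307 − 2 = 2305.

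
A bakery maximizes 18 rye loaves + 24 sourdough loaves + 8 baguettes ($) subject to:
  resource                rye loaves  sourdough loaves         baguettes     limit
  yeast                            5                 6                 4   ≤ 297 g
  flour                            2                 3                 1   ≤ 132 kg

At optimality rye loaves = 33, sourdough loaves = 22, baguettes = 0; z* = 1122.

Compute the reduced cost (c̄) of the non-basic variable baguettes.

-4

At the optimum: yeast uses 297 of 297 (binding); flour uses 132 of 132 (binding).
The binding rows give the dual system: 5·y_yeast + 2·y_flour = 18 and 6·y_yeast + 3·y_flour = 24.
This yields shadow prices y_yeast = 2, y_flour = 4.
Reduced cost of baguettes: c₃ − yᵀa₃ = 8 − (2·4 + 4·1) = 8 − 12 = -4.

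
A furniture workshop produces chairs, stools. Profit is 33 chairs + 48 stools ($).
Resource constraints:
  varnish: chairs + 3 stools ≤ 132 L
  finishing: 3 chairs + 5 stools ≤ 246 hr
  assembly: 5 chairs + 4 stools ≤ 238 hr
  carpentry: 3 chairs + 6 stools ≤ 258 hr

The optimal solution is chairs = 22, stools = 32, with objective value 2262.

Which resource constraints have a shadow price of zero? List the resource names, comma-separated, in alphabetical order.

finishing, varnish

varnish: 118/132 (slack 14)
finishing: 226/246 (slack 20)
assembly: 238/238 (binding)
carpentry: 258/258 (binding)
By complementary slackness, a constraint with positive slack has shadow price 0 → finishing, varnish.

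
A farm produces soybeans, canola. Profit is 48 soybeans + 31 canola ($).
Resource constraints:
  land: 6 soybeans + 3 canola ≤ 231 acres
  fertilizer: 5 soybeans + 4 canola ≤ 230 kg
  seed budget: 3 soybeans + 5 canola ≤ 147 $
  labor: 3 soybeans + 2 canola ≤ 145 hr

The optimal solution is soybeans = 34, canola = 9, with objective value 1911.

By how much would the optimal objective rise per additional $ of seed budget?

2

Binding: land and seed budget. Non-binding: fertilizer (24 unused), labor (25 unused).
Slack constraints have shadow price 0 (complementary slackness).
From A_Bᵀ y = c: 6·y_land + 3·y_seed budget = 48; 3·y_land + 5·y_seed budget = 31.
This yields shadow prices y_land = 7, y_seed budget = 2.
Shadow price of seed budget = 2.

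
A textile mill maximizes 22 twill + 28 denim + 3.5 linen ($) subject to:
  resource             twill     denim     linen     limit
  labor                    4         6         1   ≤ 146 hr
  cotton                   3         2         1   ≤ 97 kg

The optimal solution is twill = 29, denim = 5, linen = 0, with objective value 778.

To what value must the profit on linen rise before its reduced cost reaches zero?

6

Check each constraint at x*: labor 146/146 (tight); cotton 97/97 (tight).
Dual feasibility on the basic columns requires 4·y_labor + 3·y_cotton = 22, 6·y_labor + 2·y_cotton = 28.
Solving: y_labor = 4, y_cotton = 2.
linen enters the basis when its profit ≥ yᵀa₃ = 4·1 + 2·1 = 6.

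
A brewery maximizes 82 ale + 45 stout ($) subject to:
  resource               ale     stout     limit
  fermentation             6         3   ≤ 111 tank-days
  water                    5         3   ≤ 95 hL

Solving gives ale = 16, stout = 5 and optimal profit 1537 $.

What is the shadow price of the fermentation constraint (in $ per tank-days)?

7

Check each constraint at x*: fermentation 111/111 (tight); water 95/95 (tight).
From A_Bᵀ y = c: 6·y_fermentation + 5·y_water = 82; 3·y_fermentation + 3·y_water = 45.
→ y_fermentation = 7 and y_water = 8.
Shadow price of fermentation = 7.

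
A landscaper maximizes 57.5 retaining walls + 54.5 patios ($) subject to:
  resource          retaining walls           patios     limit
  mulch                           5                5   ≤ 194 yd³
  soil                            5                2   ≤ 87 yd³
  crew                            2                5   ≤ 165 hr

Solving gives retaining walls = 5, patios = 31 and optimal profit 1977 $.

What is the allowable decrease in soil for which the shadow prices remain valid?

Binding constraints: soil, crew. The basis is B = [[5,2],[2,5]] with det 21.
Per unit decrease in soil, x* moves by d = (-0.2381, 0.0952).
The basis stays optimal until retaining walls reaches 0; allowable decrease = 21 yd³.

21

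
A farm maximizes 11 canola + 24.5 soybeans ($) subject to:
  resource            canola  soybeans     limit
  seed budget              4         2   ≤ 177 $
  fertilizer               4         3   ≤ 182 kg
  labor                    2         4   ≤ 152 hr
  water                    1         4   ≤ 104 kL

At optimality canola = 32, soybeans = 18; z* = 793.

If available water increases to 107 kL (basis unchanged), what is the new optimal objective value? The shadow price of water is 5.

Δb = 3, so new z* = 793 + (5)·(3) = 793 + 15 = 808.

808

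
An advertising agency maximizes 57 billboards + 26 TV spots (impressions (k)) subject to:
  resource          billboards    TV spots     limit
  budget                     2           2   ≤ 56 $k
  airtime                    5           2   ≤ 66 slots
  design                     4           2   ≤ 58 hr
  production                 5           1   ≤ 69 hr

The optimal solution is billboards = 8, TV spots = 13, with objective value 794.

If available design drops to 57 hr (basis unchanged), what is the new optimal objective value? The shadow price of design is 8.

Δb = -1, so new z* = 794 + (8)·(-1) = 794 − 8 = 786.

786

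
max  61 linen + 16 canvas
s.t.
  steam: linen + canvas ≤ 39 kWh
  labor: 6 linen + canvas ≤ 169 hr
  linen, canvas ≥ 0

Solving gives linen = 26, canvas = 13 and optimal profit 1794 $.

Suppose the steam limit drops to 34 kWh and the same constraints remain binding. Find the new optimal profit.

At the optimum: steam uses 39 of 39 (binding); labor uses 169 of 169 (binding).
From A_Bᵀ y = c: 1·y_steam + 6·y_labor = 61; 1·y_steam + 1·y_labor = 16.
This yields shadow prices y_steam = 7, y_labor = 9.
Δz = y_steam·Δb = 7 × (-5) = -35, so new z* = 1794 − 35 = 1759.

1759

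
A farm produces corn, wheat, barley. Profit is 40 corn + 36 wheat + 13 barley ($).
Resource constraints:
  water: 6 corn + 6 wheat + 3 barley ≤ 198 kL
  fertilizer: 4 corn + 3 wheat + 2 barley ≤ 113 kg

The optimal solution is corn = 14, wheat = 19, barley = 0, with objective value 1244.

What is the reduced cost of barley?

-7

Both water and fertilizer are binding at x*.
Dual feasibility on the basic columns requires 6·y_water + 4·y_fertilizer = 40, 6·y_water + 3·y_fertilizer = 36.
Solving: y_water = 4, y_fertilizer = 4.
Reduced cost of barley: c₃ − yᵀa₃ = 13 − (4·3 + 4·2) = 13 − 20 = -7.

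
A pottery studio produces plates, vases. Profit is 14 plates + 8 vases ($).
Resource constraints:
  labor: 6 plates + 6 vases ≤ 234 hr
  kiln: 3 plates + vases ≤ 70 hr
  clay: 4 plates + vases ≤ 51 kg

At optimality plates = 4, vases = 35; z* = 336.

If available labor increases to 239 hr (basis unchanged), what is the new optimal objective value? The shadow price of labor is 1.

341

Δb = 5, so new z* = 336 + (1)·(5) = 336 + 5 = 341.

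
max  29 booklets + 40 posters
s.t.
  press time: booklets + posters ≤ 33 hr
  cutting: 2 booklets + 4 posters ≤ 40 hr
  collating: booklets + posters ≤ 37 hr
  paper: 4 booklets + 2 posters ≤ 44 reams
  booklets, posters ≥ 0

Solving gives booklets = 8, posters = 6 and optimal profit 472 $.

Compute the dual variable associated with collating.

Binding: cutting and paper. Non-binding: press time (19 unused), collating (23 unused).
By complementary slackness, y = 0 for the non-binding constraints.
The binding rows give the dual system: 2·y_cutting + 4·y_paper = 29 and 4·y_cutting + 2·y_paper = 40.
Solving: y_cutting = 8.5, y_paper = 3.
Shadow price of collating = 0.

0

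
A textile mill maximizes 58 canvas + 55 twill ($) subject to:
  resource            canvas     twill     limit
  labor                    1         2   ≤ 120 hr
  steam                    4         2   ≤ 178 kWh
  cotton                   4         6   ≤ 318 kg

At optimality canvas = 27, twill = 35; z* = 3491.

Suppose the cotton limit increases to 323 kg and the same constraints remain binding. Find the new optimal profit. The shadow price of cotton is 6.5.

Δb = 5, so new z* = 3491 + (6.5)·(5) = 3491 + 32.5 = 3523.5.

3523.5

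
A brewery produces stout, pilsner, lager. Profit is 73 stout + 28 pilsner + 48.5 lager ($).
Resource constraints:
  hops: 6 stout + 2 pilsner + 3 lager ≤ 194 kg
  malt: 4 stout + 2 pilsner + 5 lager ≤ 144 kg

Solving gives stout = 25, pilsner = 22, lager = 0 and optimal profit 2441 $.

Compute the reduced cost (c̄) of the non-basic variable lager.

-4.5

At the optimum: hops uses 194 of 194 (binding); malt uses 144 of 144 (binding).
The binding rows give the dual system: 6·y_hops + 4·y_malt = 73 and 2·y_hops + 2·y_malt = 28.
→ y_hops = 8.5 and y_malt = 5.5.
Reduced cost of lager: c₃ − yᵀa₃ = 48.5 − (8.5·3 + 5.5·5) = 48.5 − 53 = -4.5.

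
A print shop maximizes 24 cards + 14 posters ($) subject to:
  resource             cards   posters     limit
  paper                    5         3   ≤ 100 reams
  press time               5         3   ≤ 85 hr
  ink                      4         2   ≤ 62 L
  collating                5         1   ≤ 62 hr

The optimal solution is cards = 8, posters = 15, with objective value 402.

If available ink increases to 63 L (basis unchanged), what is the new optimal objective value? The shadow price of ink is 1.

403

Δb = 1, so new z* = 402 + (1)·(1) = 402 + 1 = 403.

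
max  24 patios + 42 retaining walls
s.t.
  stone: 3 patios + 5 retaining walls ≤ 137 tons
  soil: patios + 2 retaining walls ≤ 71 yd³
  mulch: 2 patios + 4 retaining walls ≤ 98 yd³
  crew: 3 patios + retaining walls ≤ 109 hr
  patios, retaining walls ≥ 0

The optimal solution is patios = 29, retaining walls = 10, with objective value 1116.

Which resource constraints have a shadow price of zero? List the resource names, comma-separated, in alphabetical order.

stone: 137/137 (binding)
soil: 49/71 (slack 22)
mulch: 98/98 (binding)
crew: 97/109 (slack 12)
By complementary slackness, a constraint with positive slack has shadow price 0 → crew, soil.

crew, soil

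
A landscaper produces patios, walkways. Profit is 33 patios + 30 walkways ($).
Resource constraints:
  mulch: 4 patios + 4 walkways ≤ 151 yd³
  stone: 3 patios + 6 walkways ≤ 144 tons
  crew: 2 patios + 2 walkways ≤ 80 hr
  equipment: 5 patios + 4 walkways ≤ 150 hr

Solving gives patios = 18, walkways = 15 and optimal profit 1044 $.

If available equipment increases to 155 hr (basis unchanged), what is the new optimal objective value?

Binding: stone and equipment. Non-binding: mulch (19 unused), crew (14 unused).
Since mulch, crew are not tight, their duals are 0.
The binding rows give the dual system: 3·y_stone + 5·y_equipment = 33 and 6·y_stone + 4·y_equipment = 30.
→ y_stone = 1 and y_equipment = 6.
Δz = y_equipment·Δb = 6 × (5) = 30, so new z* = 1044 + 30 = 1074.

1074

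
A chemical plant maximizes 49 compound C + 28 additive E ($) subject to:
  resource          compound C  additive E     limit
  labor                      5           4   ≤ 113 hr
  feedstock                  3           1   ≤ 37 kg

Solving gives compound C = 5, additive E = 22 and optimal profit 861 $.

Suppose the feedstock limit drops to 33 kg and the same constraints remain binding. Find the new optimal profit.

829

Both labor and feedstock are binding at x*.
Dual feasibility on the basic columns requires 5·y_labor + 3·y_feedstock = 49, 4·y_labor + 1·y_feedstock = 28.
Solving: y_labor = 5, y_feedstock = 8.
Δz = y_feedstock·Δb = 8 × (-4) = -32, so new z* = 861 − 32 = 829.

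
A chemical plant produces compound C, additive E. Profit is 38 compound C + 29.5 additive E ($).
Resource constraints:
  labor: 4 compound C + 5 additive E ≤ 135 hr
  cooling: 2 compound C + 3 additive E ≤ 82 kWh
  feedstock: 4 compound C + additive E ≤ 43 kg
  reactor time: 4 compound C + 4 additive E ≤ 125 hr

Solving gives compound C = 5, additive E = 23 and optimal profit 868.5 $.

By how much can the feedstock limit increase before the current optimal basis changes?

Binding constraints: labor, feedstock. The basis is B = [[4,5],[4,1]] with det -16.
Per unit increase in feedstock, x* moves by d = (0.3125, -0.25).
The basis stays optimal until reactor time becomes binding; allowable increase = 52 kg.

52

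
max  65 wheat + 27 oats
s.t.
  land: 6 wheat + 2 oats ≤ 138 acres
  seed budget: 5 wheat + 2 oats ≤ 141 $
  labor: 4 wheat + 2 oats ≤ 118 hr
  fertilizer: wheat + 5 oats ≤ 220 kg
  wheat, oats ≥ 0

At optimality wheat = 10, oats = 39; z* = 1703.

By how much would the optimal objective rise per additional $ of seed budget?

0

Binding: land and labor. Non-binding: seed budget (13 unused), fertilizer (15 unused).
Slack constraints have shadow price 0 (complementary slackness).
The binding rows give the dual system: 6·y_land + 4·y_labor = 65 and 2·y_land + 2·y_labor = 27.
This yields shadow prices y_land = 5.5, y_labor = 8.
Shadow price of seed budget = 0.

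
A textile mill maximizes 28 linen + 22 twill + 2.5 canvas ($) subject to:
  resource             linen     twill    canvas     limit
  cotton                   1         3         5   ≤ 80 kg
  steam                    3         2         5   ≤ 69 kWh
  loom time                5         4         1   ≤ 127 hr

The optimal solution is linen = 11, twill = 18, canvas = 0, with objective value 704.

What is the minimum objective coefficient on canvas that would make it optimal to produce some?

10

Check each constraint at x*: cotton 65/80 (slack 15); steam 69/69 (tight); loom time 127/127 (tight).
Since cotton is not tight, its dual is 0.
The binding rows give the dual system: 3·y_steam + 5·y_loom time = 28 and 2·y_steam + 4·y_loom time = 22.
→ y_steam = 1 and y_loom time = 5.
canvas enters the basis when its profit ≥ yᵀa₃ = 1·5 + 5·1 = 10.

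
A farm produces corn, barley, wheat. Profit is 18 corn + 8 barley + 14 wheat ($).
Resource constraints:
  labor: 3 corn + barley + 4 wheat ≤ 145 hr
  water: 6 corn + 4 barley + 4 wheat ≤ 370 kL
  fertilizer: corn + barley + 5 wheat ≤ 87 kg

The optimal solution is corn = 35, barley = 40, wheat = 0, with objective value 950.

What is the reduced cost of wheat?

At the optimum: labor uses 145 of 145 (binding); water uses 370 of 370 (binding); fertilizer uses 75 of 87 (slack = 12).
Since fertilizer is not tight, its dual is 0.
Dual feasibility on the basic columns requires 3·y_labor + 6·y_water = 18, 1·y_labor + 4·y_water = 8.
This yields shadow prices y_labor = 4, y_water = 1.
Reduced cost of wheat: c₃ − yᵀa₃ = 14 − (4·4 + 1·4) = 14 − 20 = -6.

-6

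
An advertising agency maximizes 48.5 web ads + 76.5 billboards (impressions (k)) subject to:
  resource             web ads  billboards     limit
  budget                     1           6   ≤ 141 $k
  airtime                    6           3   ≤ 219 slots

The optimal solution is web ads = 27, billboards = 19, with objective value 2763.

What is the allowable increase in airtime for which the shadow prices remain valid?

Binding constraints: budget, airtime. The basis is B = [[1,6],[6,3]] with det -33.
Per unit increase in airtime, x* moves by d = (0.1818, -0.0303).
The basis stays optimal until billboards reaches 0; allowable increase = 627 slots.

627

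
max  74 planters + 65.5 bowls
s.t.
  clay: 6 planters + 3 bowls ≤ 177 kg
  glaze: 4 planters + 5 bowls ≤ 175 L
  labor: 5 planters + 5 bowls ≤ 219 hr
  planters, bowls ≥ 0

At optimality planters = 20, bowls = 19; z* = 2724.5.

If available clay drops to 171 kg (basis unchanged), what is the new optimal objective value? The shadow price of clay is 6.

2688.5

Δb = -6, so new z* = 2724.5 + (6)·(-6) = 2724.5 − 36 = 2688.5.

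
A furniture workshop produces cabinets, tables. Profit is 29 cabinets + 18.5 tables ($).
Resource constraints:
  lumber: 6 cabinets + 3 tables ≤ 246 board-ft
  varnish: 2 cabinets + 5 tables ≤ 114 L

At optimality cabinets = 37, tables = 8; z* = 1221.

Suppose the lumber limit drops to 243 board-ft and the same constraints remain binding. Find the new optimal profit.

1207.5

Check each constraint at x*: lumber 246/246 (tight); varnish 114/114 (tight).
The binding rows give the dual system: 6·y_lumber + 2·y_varnish = 29 and 3·y_lumber + 5·y_varnish = 18.5.
→ y_lumber = 4.5 and y_varnish = 1.
Δz = y_lumber·Δb = 4.5 × (-3) = -13.5, so new z* = 1221 − 13.5 = 1207.5.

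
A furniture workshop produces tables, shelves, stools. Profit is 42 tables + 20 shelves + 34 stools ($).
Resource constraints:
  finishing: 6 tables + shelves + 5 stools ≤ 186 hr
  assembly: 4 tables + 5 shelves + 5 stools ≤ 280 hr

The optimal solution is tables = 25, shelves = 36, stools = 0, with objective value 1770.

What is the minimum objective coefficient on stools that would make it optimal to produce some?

Both finishing and assembly are binding at x*.
Dual feasibility on the basic columns requires 6·y_finishing + 4·y_assembly = 42, 1·y_finishing + 5·y_assembly = 20.
This yields shadow prices y_finishing = 5, y_assembly = 3.
stools enters the basis when its profit ≥ yᵀa₃ = 5·5 + 3·5 = 40.

40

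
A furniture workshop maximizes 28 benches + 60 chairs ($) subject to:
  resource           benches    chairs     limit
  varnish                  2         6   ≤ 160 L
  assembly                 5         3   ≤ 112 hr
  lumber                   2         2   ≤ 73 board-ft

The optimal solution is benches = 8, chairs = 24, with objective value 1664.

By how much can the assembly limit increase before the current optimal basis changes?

27

Binding constraints: varnish, assembly. The basis is B = [[2,6],[5,3]] with det -24.
Per unit increase in assembly, x* moves by d = (0.25, -0.0833).
The basis stays optimal until lumber becomes binding; allowable increase = 27 hr.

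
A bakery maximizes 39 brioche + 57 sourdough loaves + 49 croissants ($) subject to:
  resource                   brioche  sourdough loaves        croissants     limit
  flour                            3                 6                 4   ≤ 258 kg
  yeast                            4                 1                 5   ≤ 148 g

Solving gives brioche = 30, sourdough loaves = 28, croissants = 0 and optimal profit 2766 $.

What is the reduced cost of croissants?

Check each constraint at x*: flour 258/258 (tight); yeast 148/148 (tight).
Dual feasibility on the basic columns requires 3·y_flour + 4·y_yeast = 39, 6·y_flour + 1·y_yeast = 57.
Solving: y_flour = 9, y_yeast = 3.
Reduced cost of croissants: c₃ − yᵀa₃ = 49 − (9·4 + 3·5) = 49 − 51 = -2.

-2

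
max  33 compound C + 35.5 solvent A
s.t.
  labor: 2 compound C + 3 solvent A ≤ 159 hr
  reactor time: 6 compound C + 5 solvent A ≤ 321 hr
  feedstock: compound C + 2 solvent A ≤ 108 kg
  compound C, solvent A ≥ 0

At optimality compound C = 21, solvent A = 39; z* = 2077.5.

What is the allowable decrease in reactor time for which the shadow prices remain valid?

56

Binding constraints: labor, reactor time. The basis is B = [[2,3],[6,5]] with det -8.
Per unit decrease in reactor time, x* moves by d = (-0.375, 0.25).
The basis stays optimal until compound C reaches 0; allowable decrease = 56 hr.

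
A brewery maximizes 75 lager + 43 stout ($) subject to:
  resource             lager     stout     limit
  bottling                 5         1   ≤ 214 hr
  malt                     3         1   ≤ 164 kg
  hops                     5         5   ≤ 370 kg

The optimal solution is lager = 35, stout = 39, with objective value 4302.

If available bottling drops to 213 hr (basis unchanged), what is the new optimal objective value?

Check each constraint at x*: bottling 214/214 (tight); malt 144/164 (slack 20); hops 370/370 (tight).
Slack constraints have shadow price 0 (complementary slackness).
From A_Bᵀ y = c: 5·y_bottling + 5·y_hops = 75; 1·y_bottling + 5·y_hops = 43.
This yields shadow prices y_bottling = 8, y_hops = 7.
Δz = y_bottling·Δb = 8 × (-1) = -8, so new z* = 4302 − 8 = 4294.

4294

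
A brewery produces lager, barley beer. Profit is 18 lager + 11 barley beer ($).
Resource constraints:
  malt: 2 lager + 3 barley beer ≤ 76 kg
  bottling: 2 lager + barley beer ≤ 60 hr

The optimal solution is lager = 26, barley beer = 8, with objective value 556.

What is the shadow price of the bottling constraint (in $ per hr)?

8

Check each constraint at x*: malt 76/76 (tight); bottling 60/60 (tight).
The binding rows give the dual system: 2·y_malt + 2·y_bottling = 18 and 3·y_malt + 1·y_bottling = 11.
Solving: y_malt = 1, y_bottling = 8.
Shadow price of bottling = 8.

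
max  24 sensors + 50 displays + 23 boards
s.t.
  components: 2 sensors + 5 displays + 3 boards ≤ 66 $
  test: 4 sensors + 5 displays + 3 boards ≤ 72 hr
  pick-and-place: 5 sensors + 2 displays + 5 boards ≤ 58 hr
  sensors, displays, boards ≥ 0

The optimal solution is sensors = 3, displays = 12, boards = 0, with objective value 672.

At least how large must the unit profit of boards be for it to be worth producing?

30

At the optimum: components uses 66 of 66 (binding); test uses 72 of 72 (binding); pick-and-place uses 39 of 58 (slack = 19).
Since pick-and-place is not tight, its dual is 0.
The binding rows give the dual system: 2·y_components + 4·y_test = 24 and 5·y_components + 5·y_test = 50.
→ y_components = 8 and y_test = 2.
boards enters the basis when its profit ≥ yᵀa₃ = 8·3 + 2·3 = 30.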